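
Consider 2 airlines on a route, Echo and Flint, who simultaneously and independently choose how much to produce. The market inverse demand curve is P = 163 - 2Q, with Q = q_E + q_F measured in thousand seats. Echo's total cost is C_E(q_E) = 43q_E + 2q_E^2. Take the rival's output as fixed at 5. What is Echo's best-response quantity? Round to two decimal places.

With the rival's output fixed at 5, Echo's profit is π_E = (163 - 2·5 - 2q_E)q_E - (43q_E + 2q_E²) = (153 - 2q_E)q_E - (43q_E + 2q_E²).
∂π_E/∂q_E = 110 - 8q_E = 0, so q_E = 55/4.

13.75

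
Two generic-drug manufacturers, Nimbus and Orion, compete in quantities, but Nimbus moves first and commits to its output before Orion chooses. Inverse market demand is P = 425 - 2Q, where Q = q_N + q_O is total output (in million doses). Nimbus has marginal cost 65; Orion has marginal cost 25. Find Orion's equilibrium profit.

7200

Solve by backward induction. Given q_N, the follower Orion maximises π_O = (425 - 2q_N - 2q_O)q_O - 25q_O.
Follower FOC: 400 - 2q_N - 4q_O = 0, so q_O(q_N) = (400 - 2q_N)/4.
Nimbus substitutes q_O(q_N) into its own profit: π_N = q_N(425 - 2q_N - (400 - 2q_N)/2) - 65q_N = (225 - q_N)q_N - 65q_N.
The leader's first-order condition 160 - 2q_N = 0 yields q_N = 80.
Then q_O = (400 - 2·80)/4 = 60.
Price P = 425 - 2·140 = 145.
Orion's profit: (145 - 25)·60 = 7200.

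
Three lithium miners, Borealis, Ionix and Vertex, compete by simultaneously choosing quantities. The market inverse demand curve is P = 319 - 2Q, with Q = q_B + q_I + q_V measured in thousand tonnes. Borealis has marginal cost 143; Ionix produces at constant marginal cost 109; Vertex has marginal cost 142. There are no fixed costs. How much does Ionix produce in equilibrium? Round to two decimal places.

34.63

Borealis's profit: π_B = (319 - 2Q)q_B - (143q_B). Setting ∂π_B/∂q_B = 0: 176 - 4q_B - 2(q_I + q_V) = 0.
Ionix's first-order condition: 210 - 4q_I - 2(q_B + q_V) = 0.
Vertex's profit: π_V = (319 - 2Q)q_V - (142q_V). Setting ∂π_V/∂q_V = 0: 177 - 4q_V - 2(q_B + q_I) = 0.
Adding the 3 conditions: 563 − 4Q − 4Q = 0, i.e. Q = 563/8.
Back-substituting: q_B = (176 − 563/4)/2 = 141/8, q_I = (210 − 563/4)/2 = 277/8, q_V = (177 − 563/4)/2 = 145/8.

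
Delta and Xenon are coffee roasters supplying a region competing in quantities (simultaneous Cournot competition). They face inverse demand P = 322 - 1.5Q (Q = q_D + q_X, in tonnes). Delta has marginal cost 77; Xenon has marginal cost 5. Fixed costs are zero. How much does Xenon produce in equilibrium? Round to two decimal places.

86.44

Delta's profit: π_D = (322 - 1.5Q)q_D - (77q_D). Setting ∂π_D/∂q_D = 0: 245 - 3q_D - (3/2)(q_X) = 0.
Xenon's first-order condition: 317 - 3q_X - (3/2)(q_D) = 0.
Best responses: q_D = (245 - (3/2)q_X)/3, q_X = (317 - (3/2)q_D)/3.
Substituting one into the other gives q_D = 346/9 and q_X = 778/9.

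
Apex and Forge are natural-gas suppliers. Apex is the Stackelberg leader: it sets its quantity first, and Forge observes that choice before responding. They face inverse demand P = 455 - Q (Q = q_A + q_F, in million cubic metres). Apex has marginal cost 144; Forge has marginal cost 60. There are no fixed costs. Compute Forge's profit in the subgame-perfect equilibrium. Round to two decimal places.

The follower Forge best-responds to any q_A: π_F = (455 - Q)q_F - 60q_F.
∂π_F/∂q_F = 395 - q_A - 2q_F = 0 gives the reaction function q_F = (395 - q_A)/2.
Apex substitutes q_F(q_A) into its own profit: π_A = q_A(455 - q_A - (395 - q_A)/2) - 144q_A = (515/2 - (1/2)q_A)q_A - 144q_A.
The leader's first-order condition 227/2 - q_A = 0 yields q_A = 227/2.
Then q_F = (395 - 227/2)/2 = 563/4.
Price P = 455 - 1017/4 = 803/4.
Forge's profit: (803/4 - 60)·(563/4) = 19810.5625.

19810.56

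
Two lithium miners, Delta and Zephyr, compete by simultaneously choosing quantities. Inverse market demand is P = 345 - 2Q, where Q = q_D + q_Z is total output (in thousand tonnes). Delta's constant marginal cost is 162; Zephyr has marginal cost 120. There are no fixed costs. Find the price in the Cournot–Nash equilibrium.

209

Delta's profit: π_D = (345 - 2Q)q_D - (162q_D). Setting ∂π_D/∂q_D = 0: 183 - 4q_D - 2(q_Z) = 0.
Zephyr's profit: π_Z = (345 - 2Q)q_Z - (120q_Z). Setting ∂π_Z/∂q_Z = 0: 225 - 4q_Z - 2(q_D) = 0.
Best responses: q_D = (183 - 2q_Z)/4, q_Z = (225 - 2q_D)/4.
Substituting one into the other gives q_D = 47/2 and q_Z = 89/2.
Total output Q = 68, so price P = 345 - 2·68 = 209.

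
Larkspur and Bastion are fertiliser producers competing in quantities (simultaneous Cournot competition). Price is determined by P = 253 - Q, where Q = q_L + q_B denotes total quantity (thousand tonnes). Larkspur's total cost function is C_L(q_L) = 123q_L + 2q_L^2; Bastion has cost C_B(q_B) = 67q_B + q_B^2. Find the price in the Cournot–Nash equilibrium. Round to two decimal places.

Larkspur's profit: π_L = (253 - Q)q_L - (123q_L + 2q_L²). Setting ∂π_L/∂q_L = 0: 130 - 6q_L - (q_B) = 0.
Bastion's profit: π_B = (253 - Q)q_B - (67q_B + q_B²). Setting ∂π_B/∂q_B = 0: 186 - 4q_B - (q_L) = 0.
So q_L = (130 - q_B)/6 and q_B = (186 - q_L)/4.
Solving the pair: q_L = 334/23, q_B = 986/23.
Total output Q = 1320/23, so price P = 253 - 1320/23 = 195.6087.

195.61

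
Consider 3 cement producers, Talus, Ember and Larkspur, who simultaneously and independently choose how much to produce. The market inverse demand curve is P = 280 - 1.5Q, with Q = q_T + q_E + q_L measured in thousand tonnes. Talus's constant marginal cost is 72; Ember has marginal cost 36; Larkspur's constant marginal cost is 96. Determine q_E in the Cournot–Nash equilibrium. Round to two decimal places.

56.67

Talus's profit: π_T = (280 - 1.5Q)q_T - (72q_T). Setting ∂π_T/∂q_T = 0: 208 - 3q_T - (3/2)(q_E + q_L) = 0.
Ember's first-order condition: 244 - 3q_E - (3/2)(q_T + q_L) = 0.
Larkspur's first-order condition: 184 - 3q_L - (3/2)(q_T + q_E) = 0.
Adding the 3 conditions: 636 − 3Q − 3Q = 0, i.e. Q = 106.
Back-substituting: q_T = (208 − 159)/(3/2) = 98/3, q_E = (244 − 159)/(3/2) = 170/3, q_L = (184 − 159)/(3/2) = 50/3.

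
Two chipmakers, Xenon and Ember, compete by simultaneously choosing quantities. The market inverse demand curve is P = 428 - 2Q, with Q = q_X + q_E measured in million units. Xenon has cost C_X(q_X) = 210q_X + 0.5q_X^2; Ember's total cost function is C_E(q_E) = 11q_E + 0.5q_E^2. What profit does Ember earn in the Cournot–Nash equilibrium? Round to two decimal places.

Xenon's profit: π_X = (428 - 2Q)q_X - (210q_X + (1/2)q_X²). Setting ∂π_X/∂q_X = 0: 218 - 5q_X - 2(q_E) = 0.
Ember's profit: π_E = (428 - 2Q)q_E - (11q_E + (1/2)q_E²). Setting ∂π_E/∂q_E = 0: 417 - 5q_E - 2(q_X) = 0.
Best responses: q_X = (218 - 2q_E)/5, q_E = (417 - 2q_X)/5.
Substituting one into the other gives q_X = 256/21 and q_E = 1649/21.
Price P = 428 - 2·(635/7) = 1726/7.
Ember's profit: (1726/7)·(1649/21) - 11·(1649/21) - (1/2)(1649/21)² = 15414.9717.

15414.97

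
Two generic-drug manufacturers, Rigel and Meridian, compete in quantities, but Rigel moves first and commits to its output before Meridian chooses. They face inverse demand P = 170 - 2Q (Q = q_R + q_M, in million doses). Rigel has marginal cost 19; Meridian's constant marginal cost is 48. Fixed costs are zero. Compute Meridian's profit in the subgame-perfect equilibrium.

Solve by backward induction. Given q_R, the follower Meridian maximises π_M = (170 - 2q_R - 2q_M)q_M - 48q_M.
Follower FOC: 122 - 2q_R - 4q_M = 0, so q_M(q_R) = (122 - 2q_R)/4.
Rigel substitutes q_M(q_R) into its own profit: π_R = q_R(170 - 2q_R - (122 - 2q_R)/2) - 19q_R = (109 - q_R)q_R - 19q_R.
The leader's first-order condition 90 - 2q_R = 0 yields q_R = 45.
Then q_M = (122 - 2·45)/4 = 8.
Price P = 170 - 2·53 = 64.
Meridian's profit: (64 - 48)·8 = 128.

128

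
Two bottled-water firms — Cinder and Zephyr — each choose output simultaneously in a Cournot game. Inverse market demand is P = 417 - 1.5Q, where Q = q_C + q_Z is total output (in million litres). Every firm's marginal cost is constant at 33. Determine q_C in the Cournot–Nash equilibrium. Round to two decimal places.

Each firm earns π_i = (417 - 1.5Q)q_i - 33q_i.
Setting ∂π_i/∂q_i = 0 with rivals' quantities fixed: 384 - 3q_i - (3/2)q_j = 0.
By symmetry each firm produces the same amount; substituting q_j = q_i yields q_i = 384/(9/2) = 256/3.

85.33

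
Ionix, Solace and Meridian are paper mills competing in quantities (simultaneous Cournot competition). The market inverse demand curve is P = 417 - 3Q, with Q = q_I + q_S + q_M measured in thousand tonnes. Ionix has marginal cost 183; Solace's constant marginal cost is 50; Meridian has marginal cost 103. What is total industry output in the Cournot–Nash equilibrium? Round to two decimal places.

76.25

Ionix's profit: π_I = (417 - 3Q)q_I - (183q_I). Setting ∂π_I/∂q_I = 0: 234 - 6q_I - 3(q_S + q_M) = 0.
Solace's first-order condition: 367 - 6q_S - 3(q_I + q_M) = 0.
Meridian's profit: π_M = (417 - 3Q)q_M - (103q_M). Setting ∂π_M/∂q_M = 0: 314 - 6q_M - 3(q_I + q_S) = 0.
Adding the 3 conditions: 915 − 6Q − 6Q = 0, i.e. Q = 305/4.
Back-substituting: q_I = (234 − 915/4)/3 = 7/4, q_S = (367 − 915/4)/3 = 553/12, q_M = (314 − 915/4)/3 = 341/12.
Total output Q = 7/4 + 553/12 + 341/12 = 305/4.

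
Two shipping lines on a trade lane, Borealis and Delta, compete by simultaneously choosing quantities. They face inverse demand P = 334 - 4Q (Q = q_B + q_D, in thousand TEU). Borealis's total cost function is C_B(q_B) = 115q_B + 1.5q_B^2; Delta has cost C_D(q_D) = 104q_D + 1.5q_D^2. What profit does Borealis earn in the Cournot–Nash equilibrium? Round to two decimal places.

1106.05

Borealis's profit: π_B = (334 - 4Q)q_B - (115q_B + (3/2)q_B²). Setting ∂π_B/∂q_B = 0: 219 - 11q_B - 4(q_D) = 0.
Delta's first-order condition: 230 - 11q_D - 4(q_B) = 0.
Best responses: q_B = (219 - 4q_D)/11, q_D = (230 - 4q_B)/11.
Substituting one into the other gives q_B = 1489/105 and q_D = 1654/105.
Price P = 334 - 4·(449/15) = 214.2667.
Borealis's profit: 214.2667·(1489/105) - 115·(1489/105) - (3/2)(1489/105)² = 1106.0468.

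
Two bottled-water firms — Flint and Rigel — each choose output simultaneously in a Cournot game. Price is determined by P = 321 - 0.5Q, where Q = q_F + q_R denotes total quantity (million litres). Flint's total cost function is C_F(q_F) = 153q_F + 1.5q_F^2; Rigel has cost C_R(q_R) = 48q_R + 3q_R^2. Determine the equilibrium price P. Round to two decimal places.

Flint's profit: π_F = (321 - 0.5Q)q_F - (153q_F + (3/2)q_F²). Setting ∂π_F/∂q_F = 0: 168 - 4q_F - (1/2)(q_R) = 0.
Rigel's profit: π_R = (321 - 0.5Q)q_R - (48q_R + 3q_R²). Setting ∂π_R/∂q_R = 0: 273 - 7q_R - (1/2)(q_F) = 0.
Best responses: q_F = (168 - (1/2)q_R)/4, q_R = (273 - (1/2)q_F)/7.
Substituting one into the other gives q_F = 1386/37 and q_R = 1344/37.
Total output Q = 73.7838, so price P = 321 - (1/2)·73.7838 = 284.1081.

284.11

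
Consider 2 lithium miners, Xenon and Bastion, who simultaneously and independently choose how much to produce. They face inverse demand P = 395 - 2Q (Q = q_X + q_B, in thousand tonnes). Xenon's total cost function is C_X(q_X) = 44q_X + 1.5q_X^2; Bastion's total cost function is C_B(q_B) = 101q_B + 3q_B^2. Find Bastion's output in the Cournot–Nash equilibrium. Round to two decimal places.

Xenon's profit: π_X = (395 - 2Q)q_X - (44q_X + (3/2)q_X²). Setting ∂π_X/∂q_X = 0: 351 - 7q_X - 2(q_B) = 0.
Bastion's profit: π_B = (395 - 2Q)q_B - (101q_B + 3q_B²). Setting ∂π_B/∂q_B = 0: 294 - 10q_B - 2(q_X) = 0.
Rearranging gives the reaction functions q_X = (351 - 2q_B)/7 and q_B = (294 - 2q_X)/10.
Substituting one into the other gives q_X = 487/11 and q_B = 226/11.

20.55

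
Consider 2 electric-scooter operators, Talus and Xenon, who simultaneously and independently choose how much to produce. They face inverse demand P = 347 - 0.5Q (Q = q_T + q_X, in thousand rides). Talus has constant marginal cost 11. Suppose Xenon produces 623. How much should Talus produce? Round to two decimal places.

With the rival's output fixed at 623, Talus's profit is π_T = (347 - (1/2)·623 - (1/2)q_T)q_T - (11q_T) = (71/2 - (1/2)q_T)q_T - (11q_T).
∂π_T/∂q_T = 49/2 - q_T = 0, so q_T = 49/2.

24.50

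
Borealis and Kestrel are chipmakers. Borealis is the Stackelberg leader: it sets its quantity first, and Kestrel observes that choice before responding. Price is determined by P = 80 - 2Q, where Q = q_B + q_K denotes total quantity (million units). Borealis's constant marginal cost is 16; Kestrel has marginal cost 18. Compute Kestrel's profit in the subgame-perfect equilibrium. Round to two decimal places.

105.13

Solve by backward induction. Given q_B, the follower Kestrel maximises π_K = (80 - 2q_B - 2q_K)q_K - 18q_K.
Follower FOC: 62 - 2q_B - 4q_K = 0, so q_K(q_B) = (62 - 2q_B)/4.
Borealis substitutes q_K(q_B) into its own profit: π_B = q_B(80 - 2q_B - (62 - 2q_B)/2) - 16q_B = (49 - q_B)q_B - 16q_B.
Maximising: ∂π_B/∂q_B = 33 - 2q_B = 0, giving q_B = 33/2.
Then q_K = (62 - 2·(33/2))/4 = 29/4.
Price P = 80 - 2·(95/4) = 65/2.
Kestrel's profit: (65/2 - 18)·(29/4) = 841/8.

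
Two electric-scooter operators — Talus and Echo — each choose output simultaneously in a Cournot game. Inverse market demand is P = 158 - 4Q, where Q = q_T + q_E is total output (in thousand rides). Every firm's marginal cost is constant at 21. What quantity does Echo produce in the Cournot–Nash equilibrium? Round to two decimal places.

A representative firm's profit is π_i = q_i(158 - 4Q) - 21q_i.
Setting ∂π_i/∂q_i = 0 with rivals' quantities fixed: 137 - 8q_i - 4q_j = 0.
By symmetry each firm produces the same amount; substituting q_j = q_i yields q_i = 137/12.

11.42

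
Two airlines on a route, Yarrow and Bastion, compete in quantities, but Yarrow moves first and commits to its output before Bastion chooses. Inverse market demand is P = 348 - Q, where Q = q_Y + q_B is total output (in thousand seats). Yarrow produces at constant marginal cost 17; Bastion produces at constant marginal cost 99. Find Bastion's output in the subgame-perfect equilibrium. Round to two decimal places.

21.25

The follower Bastion best-responds to any q_Y: π_B = (348 - Q)q_B - 99q_B.
∂π_B/∂q_B = 249 - q_Y - 2q_B = 0 gives the reaction function q_B = (249 - q_Y)/2.
Yarrow substitutes q_B(q_Y) into its own profit: π_Y = q_Y(348 - q_Y - (249 - q_Y)/2) - 17q_Y = (447/2 - (1/2)q_Y)q_Y - 17q_Y.
The leader's first-order condition 413/2 - q_Y = 0 yields q_Y = 413/2.
Then q_B = (249 - 413/2)/2 = 85/4.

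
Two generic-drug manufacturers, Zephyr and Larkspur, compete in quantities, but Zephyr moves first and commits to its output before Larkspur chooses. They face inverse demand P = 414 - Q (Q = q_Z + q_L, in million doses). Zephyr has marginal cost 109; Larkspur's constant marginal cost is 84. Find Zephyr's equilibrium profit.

The follower Larkspur best-responds to any q_Z: π_L = (414 - Q)q_L - 84q_L.
∂π_L/∂q_L = 330 - q_Z - 2q_L = 0 gives the reaction function q_L = (330 - q_Z)/2.
Zephyr substitutes q_L(q_Z) into its own profit: π_Z = q_Z(414 - q_Z - (330 - q_Z)/2) - 109q_Z = (249 - (1/2)q_Z)q_Z - 109q_Z.
Leader FOC: 140 - q_Z = 0, so q_Z = 140.
Then q_L = (330 - 140)/2 = 95.
Price P = 414 - 235 = 179.
Zephyr's profit: (179 - 109)·140 = 9800.

9800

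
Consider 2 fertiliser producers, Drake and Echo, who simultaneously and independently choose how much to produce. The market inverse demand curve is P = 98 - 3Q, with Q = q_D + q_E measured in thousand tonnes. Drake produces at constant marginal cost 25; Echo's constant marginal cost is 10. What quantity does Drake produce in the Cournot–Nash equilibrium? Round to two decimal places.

6.44

Drake's profit: π_D = (98 - 3Q)q_D - (25q_D). Setting ∂π_D/∂q_D = 0: 73 - 6q_D - 3(q_E) = 0.
Echo's first-order condition: 88 - 6q_E - 3(q_D) = 0.
Rearranging gives the reaction functions q_D = (73 - 3q_E)/6 and q_E = (88 - 3q_D)/6.
Solving the pair: q_D = 58/9, q_E = 103/9.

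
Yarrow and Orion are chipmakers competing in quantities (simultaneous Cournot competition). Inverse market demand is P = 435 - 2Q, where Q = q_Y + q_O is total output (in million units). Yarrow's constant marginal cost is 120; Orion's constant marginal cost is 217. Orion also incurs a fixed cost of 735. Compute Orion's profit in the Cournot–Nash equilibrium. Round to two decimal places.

78.39

Yarrow's profit: π_Y = (435 - 2Q)q_Y - (120q_Y). Setting ∂π_Y/∂q_Y = 0: 315 - 4q_Y - 2(q_O) = 0.
Orion's first-order condition: 218 - 4q_O - 2(q_Y) = 0.
Best responses: q_Y = (315 - 2q_O)/4, q_O = (218 - 2q_Y)/4.
Substituting one into the other gives q_Y = 206/3 and q_O = 121/6.
Price P = 435 - 2·(533/6) = 772/3.
Orion's profit: (772/3 - 217)·(121/6) - 735 = 1411/18.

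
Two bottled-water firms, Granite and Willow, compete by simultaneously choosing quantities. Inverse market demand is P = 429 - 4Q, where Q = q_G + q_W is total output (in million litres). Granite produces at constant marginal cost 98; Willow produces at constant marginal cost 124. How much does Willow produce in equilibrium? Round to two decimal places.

Granite's profit: π_G = (429 - 4Q)q_G - (98q_G). Setting ∂π_G/∂q_G = 0: 331 - 8q_G - 4(q_W) = 0.
Willow's first-order condition: 305 - 8q_W - 4(q_G) = 0.
Best responses: q_G = (331 - 4q_W)/8, q_W = (305 - 4q_G)/8.
Substituting one into the other gives q_G = 119/4 and q_W = 93/4.

23.25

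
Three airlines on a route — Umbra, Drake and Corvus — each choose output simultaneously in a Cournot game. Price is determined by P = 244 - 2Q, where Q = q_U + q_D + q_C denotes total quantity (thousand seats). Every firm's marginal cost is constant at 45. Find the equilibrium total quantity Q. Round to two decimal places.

74.63

A representative firm's profit is π_i = q_i(244 - 2Q) - 45q_i.
Setting ∂π_i/∂q_i = 0 with rivals' quantities fixed: 199 - 4q_i - 2·Σ_{j≠i} q_j = 0.
By symmetry each firm produces the same amount; substituting Σ_{j≠i} q_j = 2q_i yields q_i = 199/8.
Total output Q = 199/8 + 199/8 + 199/8 = 597/8.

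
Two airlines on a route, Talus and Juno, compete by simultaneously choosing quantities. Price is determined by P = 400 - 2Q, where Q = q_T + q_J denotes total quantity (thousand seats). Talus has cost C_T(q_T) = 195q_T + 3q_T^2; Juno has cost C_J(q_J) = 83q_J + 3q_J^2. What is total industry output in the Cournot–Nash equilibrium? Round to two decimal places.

43.50

Talus's profit: π_T = (400 - 2Q)q_T - (195q_T + 3q_T²). Setting ∂π_T/∂q_T = 0: 205 - 10q_T - 2(q_J) = 0.
Juno's profit: π_J = (400 - 2Q)q_J - (83q_J + 3q_J²). Setting ∂π_J/∂q_J = 0: 317 - 10q_J - 2(q_T) = 0.
Best responses: q_T = (205 - 2q_J)/10, q_J = (317 - 2q_T)/10.
Solving the pair: q_T = 59/4, q_J = 115/4.
Total output Q = 59/4 + 115/4 = 87/2.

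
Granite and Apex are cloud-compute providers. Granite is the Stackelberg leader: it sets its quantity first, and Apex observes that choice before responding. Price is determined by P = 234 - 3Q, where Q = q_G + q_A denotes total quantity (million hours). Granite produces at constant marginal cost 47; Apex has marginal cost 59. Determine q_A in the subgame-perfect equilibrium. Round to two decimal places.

12.58

Solve by backward induction. Given q_G, the follower Apex maximises π_A = (234 - 3q_G - 3q_A)q_A - 59q_A.
∂π_A/∂q_A = 175 - 3q_G - 6q_A = 0 gives the reaction function q_A = (175 - 3q_G)/6.
The leader anticipates this reaction. Substituting into P = 234 - 3Q gives P = 293/2 - (3/2)q_G, so π_G = (293/2 - (3/2)q_G)q_G - 47q_G.
Maximising: ∂π_G/∂q_G = 199/2 - 3q_G = 0, giving q_G = 199/6.
Then q_A = (175 - 3·(199/6))/6 = 151/12.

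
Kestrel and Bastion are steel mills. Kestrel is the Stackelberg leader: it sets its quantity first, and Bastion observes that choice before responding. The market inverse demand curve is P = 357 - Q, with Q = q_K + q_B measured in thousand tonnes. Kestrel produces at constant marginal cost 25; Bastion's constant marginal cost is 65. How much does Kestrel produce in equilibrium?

The follower Bastion best-responds to any q_K: π_B = (357 - Q)q_B - 65q_B.
Setting the follower's marginal profit to zero, 292 - q_K - 2q_B = 0, i.e. q_B = (292 - q_K)/2.
The leader anticipates this reaction. Substituting into P = 357 - Q gives P = 211 - (1/2)q_K, so π_K = (211 - (1/2)q_K)q_K - 25q_K.
Leader FOC: 186 - q_K = 0, so q_K = 186.
Then q_B = (292 - 186)/2 = 53.

186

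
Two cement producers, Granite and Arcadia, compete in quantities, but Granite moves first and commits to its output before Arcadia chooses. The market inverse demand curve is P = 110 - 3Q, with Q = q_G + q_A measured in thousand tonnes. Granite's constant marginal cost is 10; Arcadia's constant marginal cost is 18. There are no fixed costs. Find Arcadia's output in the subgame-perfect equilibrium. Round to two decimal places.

The follower Arcadia best-responds to any q_G: π_A = (110 - 3Q)q_A - 18q_A.
Follower FOC: 92 - 3q_G - 6q_A = 0, so q_A(q_G) = (92 - 3q_G)/6.
Granite substitutes q_A(q_G) into its own profit: π_G = q_G(110 - 3q_G - (92 - 3q_G)/2) - 10q_G = (64 - (3/2)q_G)q_G - 10q_G.
The leader's first-order condition 54 - 3q_G = 0 yields q_G = 18.
Then q_A = (92 - 3·18)/6 = 19/3.

6.33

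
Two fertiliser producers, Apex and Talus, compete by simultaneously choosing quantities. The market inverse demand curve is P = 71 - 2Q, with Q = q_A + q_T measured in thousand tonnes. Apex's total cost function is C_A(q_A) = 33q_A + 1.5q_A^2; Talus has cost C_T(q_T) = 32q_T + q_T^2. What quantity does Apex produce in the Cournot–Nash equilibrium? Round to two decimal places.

3.95

Apex's profit: π_A = (71 - 2Q)q_A - (33q_A + (3/2)q_A²). Setting ∂π_A/∂q_A = 0: 38 - 7q_A - 2(q_T) = 0.
Talus's profit: π_T = (71 - 2Q)q_T - (32q_T + q_T²). Setting ∂π_T/∂q_T = 0: 39 - 6q_T - 2(q_A) = 0.
Rearranging gives the reaction functions q_A = (38 - 2q_T)/7 and q_T = (39 - 2q_A)/6.
Solving the pair: q_A = 75/19, q_T = 197/38.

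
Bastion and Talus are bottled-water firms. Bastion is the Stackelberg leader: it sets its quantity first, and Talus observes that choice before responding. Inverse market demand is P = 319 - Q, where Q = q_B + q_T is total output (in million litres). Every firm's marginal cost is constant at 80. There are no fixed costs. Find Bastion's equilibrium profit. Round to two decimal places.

Solve by backward induction. Given q_B, the follower Talus maximises π_T = (319 - q_B - q_T)q_T - 80q_T.
∂π_T/∂q_T = 239 - q_B - 2q_T = 0 gives the reaction function q_T = (239 - q_B)/2.
Bastion substitutes q_T(q_B) into its own profit: π_B = q_B(319 - q_B - (239 - q_B)/2) - 80q_B = (399/2 - (1/2)q_B)q_B - 80q_B.
Maximising: ∂π_B/∂q_B = 239/2 - q_B = 0, giving q_B = 239/2.
Then q_T = (239 - 239/2)/2 = 239/4.
Price P = 319 - 717/4 = 559/4.
Bastion's profit: (559/4 - 80)·(239/2) = 7140.1250.

7140.13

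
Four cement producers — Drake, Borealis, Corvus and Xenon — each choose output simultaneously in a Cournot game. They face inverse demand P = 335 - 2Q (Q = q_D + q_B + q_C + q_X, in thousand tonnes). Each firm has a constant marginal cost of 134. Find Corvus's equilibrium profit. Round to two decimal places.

808.02

Each firm earns π_i = (335 - 2Q)q_i - 134q_i.
First-order condition (treating rivals' output as given): 201 - 4q_i - 2·Σ_{j≠i} q_j = 0.
With identical firms every q_j equals q_i, so Σ_{j≠i} q_j = 3q_i and 201 = 10q_i, giving q_i = 201/10.
Price P = 335 - 2·(402/5) = 871/5.
Corvus's profit: (871/5 - 134)·(201/10) = 808.0200.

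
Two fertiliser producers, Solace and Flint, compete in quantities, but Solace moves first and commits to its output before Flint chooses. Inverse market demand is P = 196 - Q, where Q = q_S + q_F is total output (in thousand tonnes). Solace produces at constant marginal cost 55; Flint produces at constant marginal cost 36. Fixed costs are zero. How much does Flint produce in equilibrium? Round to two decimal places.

49.50

The follower Flint best-responds to any q_S: π_F = (196 - Q)q_F - 36q_F.
Setting the follower's marginal profit to zero, 160 - q_S - 2q_F = 0, i.e. q_F = (160 - q_S)/2.
Solace substitutes q_F(q_S) into its own profit: π_S = q_S(196 - q_S - (160 - q_S)/2) - 55q_S = (116 - (1/2)q_S)q_S - 55q_S.
Leader FOC: 61 - q_S = 0, so q_S = 61.
Then q_F = (160 - 61)/2 = 99/2.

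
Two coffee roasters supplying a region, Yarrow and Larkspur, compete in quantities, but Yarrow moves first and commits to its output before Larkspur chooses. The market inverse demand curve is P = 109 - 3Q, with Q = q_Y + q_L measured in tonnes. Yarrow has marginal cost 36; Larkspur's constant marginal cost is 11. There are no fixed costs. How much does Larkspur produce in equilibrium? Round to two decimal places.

12.33

Solve by backward induction. Given q_Y, the follower Larkspur maximises π_L = (109 - 3q_Y - 3q_L)q_L - 11q_L.
Setting the follower's marginal profit to zero, 98 - 3q_Y - 6q_L = 0, i.e. q_L = (98 - 3q_Y)/6.
The leader anticipates this reaction. Substituting into P = 109 - 3Q gives P = 60 - (3/2)q_Y, so π_Y = (60 - (3/2)q_Y)q_Y - 36q_Y.
Leader FOC: 24 - 3q_Y = 0, so q_Y = 8.
Then q_L = (98 - 3·8)/6 = 37/3.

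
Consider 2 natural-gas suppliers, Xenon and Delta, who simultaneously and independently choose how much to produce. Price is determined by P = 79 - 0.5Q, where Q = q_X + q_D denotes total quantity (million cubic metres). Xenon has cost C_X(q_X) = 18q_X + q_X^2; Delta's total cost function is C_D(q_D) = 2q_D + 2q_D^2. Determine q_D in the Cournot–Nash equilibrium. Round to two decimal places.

13.59

Xenon's profit: π_X = (79 - 0.5Q)q_X - (18q_X + q_X²). Setting ∂π_X/∂q_X = 0: 61 - 3q_X - (1/2)(q_D) = 0.
Delta's profit: π_D = (79 - 0.5Q)q_D - (2q_D + 2q_D²). Setting ∂π_D/∂q_D = 0: 77 - 5q_D - (1/2)(q_X) = 0.
So q_X = (61 - (1/2)q_D)/3 and q_D = (77 - (1/2)q_X)/5.
Substituting one into the other gives q_X = 1066/59 and q_D = 802/59.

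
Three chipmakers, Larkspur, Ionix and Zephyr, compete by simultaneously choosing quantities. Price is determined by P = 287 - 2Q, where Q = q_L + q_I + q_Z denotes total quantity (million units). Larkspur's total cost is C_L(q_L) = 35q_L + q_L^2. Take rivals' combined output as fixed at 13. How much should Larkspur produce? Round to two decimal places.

37.67

With rivals' combined output fixed at 13, Larkspur's profit is π_L = (287 - 2·13 - 2q_L)q_L - (35q_L + q_L²) = (261 - 2q_L)q_L - (35q_L + q_L²).
∂π_L/∂q_L = 226 - 6q_L = 0, so q_L = 113/3.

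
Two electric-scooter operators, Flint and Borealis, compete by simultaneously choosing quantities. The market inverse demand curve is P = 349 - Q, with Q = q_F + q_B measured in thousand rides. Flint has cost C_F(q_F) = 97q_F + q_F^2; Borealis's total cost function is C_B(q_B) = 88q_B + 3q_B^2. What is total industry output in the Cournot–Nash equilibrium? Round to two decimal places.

Flint's profit: π_F = (349 - Q)q_F - (97q_F + q_F²). Setting ∂π_F/∂q_F = 0: 252 - 4q_F - (q_B) = 0.
Borealis's profit: π_B = (349 - Q)q_B - (88q_B + 3q_B²). Setting ∂π_B/∂q_B = 0: 261 - 8q_B - (q_F) = 0.
Best responses: q_F = (252 - q_B)/4, q_B = (261 - q_F)/8.
Substituting one into the other gives q_F = 1755/31 and q_B = 792/31.
Total output Q = 1755/31 + 792/31 = 82.1613.

82.16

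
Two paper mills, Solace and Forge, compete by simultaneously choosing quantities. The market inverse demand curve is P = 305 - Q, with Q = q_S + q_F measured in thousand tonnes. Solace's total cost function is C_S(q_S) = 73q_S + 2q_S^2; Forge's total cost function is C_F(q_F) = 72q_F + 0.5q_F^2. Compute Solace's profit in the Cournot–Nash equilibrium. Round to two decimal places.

Solace's profit: π_S = (305 - Q)q_S - (73q_S + 2q_S²). Setting ∂π_S/∂q_S = 0: 232 - 6q_S - (q_F) = 0.
Forge's first-order condition: 233 - 3q_F - (q_S) = 0.
So q_S = (232 - q_F)/6 and q_F = (233 - q_S)/3.
Substituting one into the other gives q_S = 463/17 and q_F = 1166/17.
Price P = 305 - 1629/17 = 209.1765.
Solace's profit: 209.1765·(463/17) - 73·(463/17) - 2(463/17)² = 2225.2837.

2225.28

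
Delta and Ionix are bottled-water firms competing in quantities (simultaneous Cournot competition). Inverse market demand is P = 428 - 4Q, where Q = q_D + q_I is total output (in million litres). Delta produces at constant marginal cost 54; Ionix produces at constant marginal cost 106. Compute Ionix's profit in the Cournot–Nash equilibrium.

Delta's profit: π_D = (428 - 4Q)q_D - (54q_D). Setting ∂π_D/∂q_D = 0: 374 - 8q_D - 4(q_I) = 0.
Ionix's profit: π_I = (428 - 4Q)q_I - (106q_I). Setting ∂π_I/∂q_I = 0: 322 - 8q_I - 4(q_D) = 0.
Rearranging gives the reaction functions q_D = (374 - 4q_I)/8 and q_I = (322 - 4q_D)/8.
Solving the pair: q_D = 71/2, q_I = 45/2.
Price P = 428 - 4·58 = 196.
Ionix's profit: (196 - 106)·(45/2) = 2025.

2025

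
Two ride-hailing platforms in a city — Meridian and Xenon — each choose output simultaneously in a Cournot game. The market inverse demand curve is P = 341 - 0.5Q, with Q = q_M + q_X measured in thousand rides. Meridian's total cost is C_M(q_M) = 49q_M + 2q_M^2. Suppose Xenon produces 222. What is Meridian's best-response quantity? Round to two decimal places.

With the rival's output fixed at 222, Meridian's profit is π_M = (341 - (1/2)·222 - (1/2)q_M)q_M - (49q_M + 2q_M²) = (230 - (1/2)q_M)q_M - (49q_M + 2q_M²).
∂π_M/∂q_M = 181 - 5q_M = 0, so q_M = 181/5.

36.20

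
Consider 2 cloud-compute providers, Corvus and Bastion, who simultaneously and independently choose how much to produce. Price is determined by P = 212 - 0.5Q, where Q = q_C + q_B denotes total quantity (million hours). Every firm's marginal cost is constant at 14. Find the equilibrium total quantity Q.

264

A representative firm's profit is π_i = q_i(212 - 0.5Q) - 14q_i.
First-order condition (treating rivals' output as given): 198 - q_i - (1/2)q_j = 0.
With identical firms every q_j equals q_i, so q_j = q_i and 198 = (3/2)q_i, giving q_i = 132.
Total output Q = 132 + 132 = 264.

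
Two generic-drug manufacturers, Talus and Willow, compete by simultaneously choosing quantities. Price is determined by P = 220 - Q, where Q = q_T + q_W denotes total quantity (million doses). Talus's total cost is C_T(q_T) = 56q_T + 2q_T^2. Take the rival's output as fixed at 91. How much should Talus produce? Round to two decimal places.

With the rival's output fixed at 91, Talus's profit is π_T = (220 - 91 - q_T)q_T - (56q_T + 2q_T²) = (129 - q_T)q_T - (56q_T + 2q_T²).
∂π_T/∂q_T = 73 - 6q_T = 0, so q_T = 73/6.

12.17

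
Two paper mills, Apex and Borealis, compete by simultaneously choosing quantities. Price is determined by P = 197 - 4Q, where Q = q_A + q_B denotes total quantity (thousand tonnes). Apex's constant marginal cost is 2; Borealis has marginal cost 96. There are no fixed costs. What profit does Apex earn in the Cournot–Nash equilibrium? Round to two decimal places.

Apex's profit: π_A = (197 - 4Q)q_A - (2q_A). Setting ∂π_A/∂q_A = 0: 195 - 8q_A - 4(q_B) = 0.
Borealis's profit: π_B = (197 - 4Q)q_B - (96q_B). Setting ∂π_B/∂q_B = 0: 101 - 8q_B - 4(q_A) = 0.
Best responses: q_A = (195 - 4q_B)/8, q_B = (101 - 4q_A)/8.
Solving the pair: q_A = 289/12, q_B = 7/12.
Price P = 197 - 4·(74/3) = 295/3.
Apex's profit: (295/3 - 2)·(289/12) = 2320.0278.

2320.03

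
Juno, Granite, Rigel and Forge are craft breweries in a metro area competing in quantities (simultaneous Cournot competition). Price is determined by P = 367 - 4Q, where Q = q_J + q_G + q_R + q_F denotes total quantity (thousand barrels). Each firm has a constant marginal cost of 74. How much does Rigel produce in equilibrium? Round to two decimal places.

14.65

Each firm earns π_i = (367 - 4Q)q_i - 74q_i.
Setting ∂π_i/∂q_i = 0 with rivals' quantities fixed: 293 - 8q_i - 4·Σ_{j≠i} q_j = 0.
With identical firms every q_j equals q_i, so Σ_{j≠i} q_j = 3q_i and 293 = 20q_i, giving q_i = 293/20.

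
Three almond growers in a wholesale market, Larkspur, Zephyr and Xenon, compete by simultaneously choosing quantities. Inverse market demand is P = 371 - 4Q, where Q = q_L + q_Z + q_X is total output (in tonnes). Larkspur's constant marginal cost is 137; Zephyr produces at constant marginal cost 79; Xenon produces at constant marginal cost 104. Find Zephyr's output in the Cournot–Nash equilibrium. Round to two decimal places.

Larkspur's profit: π_L = (371 - 4Q)q_L - (137q_L). Setting ∂π_L/∂q_L = 0: 234 - 8q_L - 4(q_Z + q_X) = 0.
Zephyr's first-order condition: 292 - 8q_Z - 4(q_L + q_X) = 0.
Xenon's first-order condition: 267 - 8q_X - 4(q_L + q_Z) = 0.
Adding the 3 first-order conditions: 793 − 16Q = 0, so Q = 793/16.
Back-substituting: q_L = (234 − 793/4)/4 = 143/16, q_Z = (292 − 793/4)/4 = 375/16, q_X = (267 − 793/4)/4 = 275/16.

23.44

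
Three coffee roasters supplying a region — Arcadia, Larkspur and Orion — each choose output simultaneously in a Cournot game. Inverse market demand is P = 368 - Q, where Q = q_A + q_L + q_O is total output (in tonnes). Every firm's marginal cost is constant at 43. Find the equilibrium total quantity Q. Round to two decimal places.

243.75

A representative firm's profit is π_i = q_i(368 - Q) - 43q_i.
First-order condition (treating rivals' output as given): 325 - 2q_i - Σ_{j≠i} q_j = 0.
With identical firms every q_j equals q_i, so Σ_{j≠i} q_j = 2q_i and 325 = 4q_i, giving q_i = 325/4.
Total output Q = 325/4 + 325/4 + 325/4 = 975/4.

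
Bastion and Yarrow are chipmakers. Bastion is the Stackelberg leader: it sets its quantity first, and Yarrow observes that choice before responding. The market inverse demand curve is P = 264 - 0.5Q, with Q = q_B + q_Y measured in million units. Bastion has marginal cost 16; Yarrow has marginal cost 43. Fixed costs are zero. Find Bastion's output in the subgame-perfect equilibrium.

The follower Yarrow best-responds to any q_B: π_Y = (264 - 0.5Q)q_Y - 43q_Y.
∂π_Y/∂q_Y = 221 - (1/2)q_B - q_Y = 0 gives the reaction function q_Y = (221 - (1/2)q_B).
Bastion substitutes q_Y(q_B) into its own profit: π_B = q_B(264 - (1/2)q_B - (221 - (1/2)q_B)/2) - 16q_B = (307/2 - (1/4)q_B)q_B - 16q_B.
Leader FOC: 275/2 - (1/2)q_B = 0, so q_B = 275.
Then q_Y = (221 - (1/2)·275) = 167/2.

275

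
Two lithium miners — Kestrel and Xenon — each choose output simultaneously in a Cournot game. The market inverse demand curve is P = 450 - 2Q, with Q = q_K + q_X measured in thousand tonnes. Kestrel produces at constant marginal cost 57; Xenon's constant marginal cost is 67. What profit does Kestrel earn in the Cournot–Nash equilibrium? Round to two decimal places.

Kestrel's profit: π_K = (450 - 2Q)q_K - (57q_K). Setting ∂π_K/∂q_K = 0: 393 - 4q_K - 2(q_X) = 0.
Xenon's profit: π_X = (450 - 2Q)q_X - (67q_X). Setting ∂π_X/∂q_X = 0: 383 - 4q_X - 2(q_K) = 0.
Rearranging gives the reaction functions q_K = (393 - 2q_X)/4 and q_X = (383 - 2q_K)/4.
Substituting one into the other gives q_K = 403/6 and q_X = 373/6.
Price P = 450 - 2·(388/3) = 574/3.
Kestrel's profit: (574/3 - 57)·(403/6) = 9022.7222.

9022.72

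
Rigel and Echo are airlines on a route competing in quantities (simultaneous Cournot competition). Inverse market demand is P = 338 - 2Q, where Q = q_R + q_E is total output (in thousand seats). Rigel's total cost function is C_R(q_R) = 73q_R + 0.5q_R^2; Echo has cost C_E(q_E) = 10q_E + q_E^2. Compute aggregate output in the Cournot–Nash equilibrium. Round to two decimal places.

Rigel's profit: π_R = (338 - 2Q)q_R - (73q_R + (1/2)q_R²). Setting ∂π_R/∂q_R = 0: 265 - 5q_R - 2(q_E) = 0.
Echo's profit: π_E = (338 - 2Q)q_E - (10q_E + q_E²). Setting ∂π_E/∂q_E = 0: 328 - 6q_E - 2(q_R) = 0.
Best responses: q_R = (265 - 2q_E)/5, q_E = (328 - 2q_R)/6.
Substituting one into the other gives q_R = 467/13 and q_E = 555/13.
Total output Q = 467/13 + 555/13 = 1022/13.

78.62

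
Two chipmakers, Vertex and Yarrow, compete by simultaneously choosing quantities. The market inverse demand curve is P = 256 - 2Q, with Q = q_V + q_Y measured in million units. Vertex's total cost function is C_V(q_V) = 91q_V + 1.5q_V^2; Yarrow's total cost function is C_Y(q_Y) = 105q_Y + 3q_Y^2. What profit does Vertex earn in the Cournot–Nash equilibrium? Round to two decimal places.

Vertex's profit: π_V = (256 - 2Q)q_V - (91q_V + (3/2)q_V²). Setting ∂π_V/∂q_V = 0: 165 - 7q_V - 2(q_Y) = 0.
Yarrow's profit: π_Y = (256 - 2Q)q_Y - (105q_Y + 3q_Y²). Setting ∂π_Y/∂q_Y = 0: 151 - 10q_Y - 2(q_V) = 0.
Rearranging gives the reaction functions q_V = (165 - 2q_Y)/7 and q_Y = (151 - 2q_V)/10.
Solving the pair: q_V = 674/33, q_Y = 727/66.
Price P = 256 - 2·31.4394 = 193.1212.
Vertex's profit: 193.1212·(674/33) - 91·(674/33) - (3/2)(674/33)² = 1460.0239.

1460.02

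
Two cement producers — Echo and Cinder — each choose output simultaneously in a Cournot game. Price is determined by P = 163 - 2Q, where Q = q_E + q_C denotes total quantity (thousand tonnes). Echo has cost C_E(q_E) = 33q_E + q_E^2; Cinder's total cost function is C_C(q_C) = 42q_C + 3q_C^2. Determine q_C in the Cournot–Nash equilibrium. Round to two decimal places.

8.32

Echo's profit: π_E = (163 - 2Q)q_E - (33q_E + q_E²). Setting ∂π_E/∂q_E = 0: 130 - 6q_E - 2(q_C) = 0.
Cinder's first-order condition: 121 - 10q_C - 2(q_E) = 0.
So q_E = (130 - 2q_C)/6 and q_C = (121 - 2q_E)/10.
Solving the pair: q_E = 529/28, q_C = 233/28.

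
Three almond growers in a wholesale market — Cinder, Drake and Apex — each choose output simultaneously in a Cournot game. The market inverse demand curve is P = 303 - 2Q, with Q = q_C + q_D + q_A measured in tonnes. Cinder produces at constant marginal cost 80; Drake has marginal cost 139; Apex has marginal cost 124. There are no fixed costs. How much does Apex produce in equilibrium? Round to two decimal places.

18.75

Cinder's profit: π_C = (303 - 2Q)q_C - (80q_C). Setting ∂π_C/∂q_C = 0: 223 - 4q_C - 2(q_D + q_A) = 0.
Drake's first-order condition: 164 - 4q_D - 2(q_C + q_A) = 0.
Apex's first-order condition: 179 - 4q_A - 2(q_C + q_D) = 0.
Adding the 3 first-order conditions: 566 − 8Q = 0, so Q = 283/4.
Back-substituting: q_C = (223 − 283/2)/2 = 163/4, q_D = (164 − 283/2)/2 = 45/4, q_A = (179 − 283/2)/2 = 75/4.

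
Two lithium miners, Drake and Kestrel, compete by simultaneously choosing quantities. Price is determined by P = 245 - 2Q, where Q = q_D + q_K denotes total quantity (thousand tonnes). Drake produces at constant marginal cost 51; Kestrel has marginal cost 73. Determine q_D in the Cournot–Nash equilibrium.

36

Drake's profit: π_D = (245 - 2Q)q_D - (51q_D). Setting ∂π_D/∂q_D = 0: 194 - 4q_D - 2(q_K) = 0.
Kestrel's first-order condition: 172 - 4q_K - 2(q_D) = 0.
Best responses: q_D = (194 - 2q_K)/4, q_K = (172 - 2q_D)/4.
Substituting one into the other gives q_D = 36 and q_K = 25.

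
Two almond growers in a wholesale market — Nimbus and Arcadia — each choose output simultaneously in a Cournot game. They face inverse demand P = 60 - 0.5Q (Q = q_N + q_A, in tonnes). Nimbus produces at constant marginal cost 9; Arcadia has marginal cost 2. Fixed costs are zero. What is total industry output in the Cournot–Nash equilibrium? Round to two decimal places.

72.67

Nimbus's profit: π_N = (60 - 0.5Q)q_N - (9q_N). Setting ∂π_N/∂q_N = 0: 51 - q_N - (1/2)(q_A) = 0.
Arcadia's profit: π_A = (60 - 0.5Q)q_A - (2q_A). Setting ∂π_A/∂q_A = 0: 58 - q_A - (1/2)(q_N) = 0.
Best responses: q_N = (51 - (1/2)q_A), q_A = (58 - (1/2)q_N).
Substituting one into the other gives q_N = 88/3 and q_A = 130/3.
Total output Q = 88/3 + 130/3 = 218/3.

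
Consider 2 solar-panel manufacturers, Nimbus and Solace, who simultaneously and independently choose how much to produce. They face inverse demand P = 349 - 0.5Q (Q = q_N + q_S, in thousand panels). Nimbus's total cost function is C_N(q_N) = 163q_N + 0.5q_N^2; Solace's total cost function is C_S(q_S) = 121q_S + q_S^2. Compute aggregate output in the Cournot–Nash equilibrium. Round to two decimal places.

Nimbus's profit: π_N = (349 - 0.5Q)q_N - (163q_N + (1/2)q_N²). Setting ∂π_N/∂q_N = 0: 186 - 2q_N - (1/2)(q_S) = 0.
Solace's profit: π_S = (349 - 0.5Q)q_S - (121q_S + q_S²). Setting ∂π_S/∂q_S = 0: 228 - 3q_S - (1/2)(q_N) = 0.
Rearranging gives the reaction functions q_N = (186 - (1/2)q_S)/2 and q_S = (228 - (1/2)q_N)/3.
Solving the pair: q_N = 1776/23, q_S = 1452/23.
Total output Q = 1776/23 + 1452/23 = 140.3478.

140.35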